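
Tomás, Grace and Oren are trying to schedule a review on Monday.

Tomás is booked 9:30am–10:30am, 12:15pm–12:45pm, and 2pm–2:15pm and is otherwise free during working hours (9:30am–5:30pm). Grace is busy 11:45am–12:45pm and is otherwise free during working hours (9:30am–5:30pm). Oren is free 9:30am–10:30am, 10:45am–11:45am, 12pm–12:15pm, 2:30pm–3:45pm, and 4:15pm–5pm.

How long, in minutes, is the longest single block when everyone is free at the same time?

Tomás free within 09:30–17:30: 10:30–12:15, 12:45–14:00, 14:15–17:30.
Grace free within 09:30–17:30: 09:30–11:45, 12:45–17:30.
Tomás ∩ Grace: 10:30–11:45, 12:45–14:00, 14:15–17:30.
Tomás ∩ Grace ∩ Oren: 10:45–11:45, 14:30–15:45, 16:15–17:00.
Common window lengths: 60, 75, 45 min; longest is 75.

75 minutes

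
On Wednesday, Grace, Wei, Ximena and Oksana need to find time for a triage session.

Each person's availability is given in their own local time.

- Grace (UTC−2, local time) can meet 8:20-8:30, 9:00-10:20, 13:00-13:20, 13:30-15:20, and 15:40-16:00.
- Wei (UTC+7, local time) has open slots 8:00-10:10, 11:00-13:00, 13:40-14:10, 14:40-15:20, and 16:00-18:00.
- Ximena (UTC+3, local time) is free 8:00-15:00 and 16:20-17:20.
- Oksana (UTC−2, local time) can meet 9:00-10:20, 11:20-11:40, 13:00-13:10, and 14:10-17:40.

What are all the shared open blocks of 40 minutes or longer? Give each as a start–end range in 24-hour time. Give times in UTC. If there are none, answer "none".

Grace → UTC: 10:20–10:30, 11:00–12:20, 15:00–15:20, 15:30–17:20, 17:40–18:00.
Wei → UTC: 01:00–03:10, 04:00–06:00, 06:40–07:10, 07:40–08:20, 09:00–11:00.
Ximena → UTC: 05:00–12:00, 13:20–14:20.
Oksana → UTC: 11:00–12:20, 13:20–13:40, 15:00–15:10, 16:10–19:40.
Grace ∩ Wei: 10:20–10:30.
Grace ∩ Wei ∩ Ximena: 10:20–10:30.
Grace ∩ Wei ∩ Ximena ∩ Oksana: (none).
Windows ≥ 40 min: (none).

none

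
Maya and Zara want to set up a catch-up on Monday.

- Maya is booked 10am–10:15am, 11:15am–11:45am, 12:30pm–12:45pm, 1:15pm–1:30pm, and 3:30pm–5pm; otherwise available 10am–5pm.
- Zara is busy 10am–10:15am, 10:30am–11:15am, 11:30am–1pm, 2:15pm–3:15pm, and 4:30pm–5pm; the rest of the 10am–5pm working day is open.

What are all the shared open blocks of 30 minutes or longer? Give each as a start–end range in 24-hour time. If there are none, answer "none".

13:30–14:15

Maya free within 10:00–17:00: 10:15–11:15, 11:45–12:30, 12:45–13:15, 13:30–15:30.
Zara free within 10:00–17:00: 10:15–10:30, 11:15–11:30, 13:00–14:15, 15:15–16:30.
Maya ∩ Zara: 10:15–10:30, 13:00–13:15, 13:30–14:15, 15:15–15:30.
Windows ≥ 30 min: 13:30–14:15.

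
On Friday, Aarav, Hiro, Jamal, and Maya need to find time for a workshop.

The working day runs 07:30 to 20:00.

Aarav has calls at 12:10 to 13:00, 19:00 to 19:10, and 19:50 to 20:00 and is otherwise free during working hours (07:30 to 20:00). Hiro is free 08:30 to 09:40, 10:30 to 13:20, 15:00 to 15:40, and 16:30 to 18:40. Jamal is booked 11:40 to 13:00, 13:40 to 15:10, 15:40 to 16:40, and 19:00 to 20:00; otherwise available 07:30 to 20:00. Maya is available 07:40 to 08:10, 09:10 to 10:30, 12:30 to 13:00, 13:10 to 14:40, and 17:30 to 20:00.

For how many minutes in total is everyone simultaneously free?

Aarav free within 07:30–20:00: 07:30–12:10, 13:00–19:00, 19:10–19:50.
Jamal free within 07:30–20:00: 07:30–11:40, 13:00–13:40, 15:10–15:40, 16:40–19:00.
Aarav ∩ Hiro: 08:30–09:40, 10:30–12:10, 13:00–13:20, 15:00–15:40, 16:30–18:40.
Aarav ∩ Hiro ∩ Jamal: 08:30–09:40, 10:30–11:40, 13:00–13:20, 15:10–15:40, 16:40–18:40.
Aarav ∩ Hiro ∩ Jamal ∩ Maya: 09:10–09:40, 13:10–13:20, 17:30–18:40.
Total common minutes: 30 + 10 + 70 = 110.

110 minutes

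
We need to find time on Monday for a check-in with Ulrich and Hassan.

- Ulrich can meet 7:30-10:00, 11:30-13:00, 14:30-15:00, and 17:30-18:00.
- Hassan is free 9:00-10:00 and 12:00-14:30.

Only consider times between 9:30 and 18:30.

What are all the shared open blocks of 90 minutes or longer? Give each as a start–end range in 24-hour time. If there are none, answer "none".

none

Ulrich ∩ Hassan: 09:00–10:00, 12:00–13:00.
Restricted to 09:30–18:30: 09:30–10:00, 12:00–13:00.
Windows ≥ 90 min: (none).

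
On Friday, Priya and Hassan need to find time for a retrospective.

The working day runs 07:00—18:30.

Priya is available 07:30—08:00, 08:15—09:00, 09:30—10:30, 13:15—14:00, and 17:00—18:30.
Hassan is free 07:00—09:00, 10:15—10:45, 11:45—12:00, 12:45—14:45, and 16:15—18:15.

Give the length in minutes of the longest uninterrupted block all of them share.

Priya ∩ Hassan: 07:30–08:00, 08:15–09:00, 10:15–10:30, 13:15–14:00, 17:00–18:15.
Common window lengths: 30, 45, 15, 45, 75 min; longest is 75.

75 minutes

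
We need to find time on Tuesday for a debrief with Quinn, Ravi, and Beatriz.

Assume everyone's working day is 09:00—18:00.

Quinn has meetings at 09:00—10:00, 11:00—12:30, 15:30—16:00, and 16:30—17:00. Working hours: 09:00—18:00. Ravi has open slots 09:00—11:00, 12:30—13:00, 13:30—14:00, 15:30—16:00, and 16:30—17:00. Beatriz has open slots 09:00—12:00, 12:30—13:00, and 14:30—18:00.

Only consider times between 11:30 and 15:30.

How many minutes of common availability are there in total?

30 minutes

Quinn free within 09:00–18:00: 10:00–11:00, 12:30–15:30, 16:00–16:30, 17:00–18:00.
Quinn ∩ Ravi: 10:00–11:00, 12:30–13:00, 13:30–14:00.
Quinn ∩ Ravi ∩ Beatriz: 10:00–11:00, 12:30–13:00.
Restricted to 11:30–15:30: 12:30–13:00.
Total common minutes: 30.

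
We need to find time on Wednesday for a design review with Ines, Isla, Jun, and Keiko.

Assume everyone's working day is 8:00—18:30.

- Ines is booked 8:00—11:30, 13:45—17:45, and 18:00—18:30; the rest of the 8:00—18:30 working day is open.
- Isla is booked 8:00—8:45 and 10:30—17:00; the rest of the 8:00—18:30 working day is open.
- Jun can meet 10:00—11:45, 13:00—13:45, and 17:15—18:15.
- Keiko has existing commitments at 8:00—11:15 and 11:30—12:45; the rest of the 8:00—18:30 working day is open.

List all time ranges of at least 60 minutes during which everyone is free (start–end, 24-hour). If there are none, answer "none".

none

Ines free within 08:00–18:30: 11:30–13:45, 17:45–18:00.
Isla free within 08:00–18:30: 08:45–10:30, 17:00–18:30.
Keiko free within 08:00–18:30: 11:15–11:30, 12:45–18:30.
Ines ∩ Isla: 17:45–18:00.
Ines ∩ Isla ∩ Jun: 17:45–18:00.
Ines ∩ Isla ∩ Jun ∩ Keiko: 17:45–18:00.
Windows ≥ 60 min: (none).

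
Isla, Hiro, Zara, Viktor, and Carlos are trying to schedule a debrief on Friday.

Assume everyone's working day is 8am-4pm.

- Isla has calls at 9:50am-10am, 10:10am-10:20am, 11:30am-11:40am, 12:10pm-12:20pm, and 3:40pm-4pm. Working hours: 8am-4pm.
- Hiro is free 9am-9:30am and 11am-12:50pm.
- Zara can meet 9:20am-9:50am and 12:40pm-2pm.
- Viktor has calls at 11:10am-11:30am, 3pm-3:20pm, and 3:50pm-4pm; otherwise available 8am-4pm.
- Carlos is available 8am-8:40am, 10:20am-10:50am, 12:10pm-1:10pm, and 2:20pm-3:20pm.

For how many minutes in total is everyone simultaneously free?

Isla free within 08:00–16:00: 08:00–09:50, 10:00–10:10, 10:20–11:30, 11:40–12:10, 12:20–15:40.
Viktor free within 08:00–16:00: 08:00–11:10, 11:30–15:00, 15:20–15:50.
Isla ∩ Hiro: 09:00–09:30, 11:00–11:30, 11:40–12:10, 12:20–12:50.
Isla ∩ Hiro ∩ Zara: 09:20–09:30, 12:40–12:50.
Isla ∩ Hiro ∩ Zara ∩ Viktor: 09:20–09:30, 12:40–12:50.
Isla ∩ Hiro ∩ Zara ∩ Viktor ∩ Carlos: 12:40–12:50.
Total common minutes: 10.

10 minutes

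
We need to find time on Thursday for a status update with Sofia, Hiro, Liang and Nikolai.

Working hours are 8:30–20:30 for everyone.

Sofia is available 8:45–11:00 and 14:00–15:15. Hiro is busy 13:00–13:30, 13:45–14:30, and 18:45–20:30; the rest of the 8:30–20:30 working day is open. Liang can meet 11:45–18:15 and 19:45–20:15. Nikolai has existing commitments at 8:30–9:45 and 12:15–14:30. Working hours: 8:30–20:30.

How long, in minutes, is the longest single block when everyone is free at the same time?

45 minutes

Hiro free within 08:30–20:30: 08:30–13:00, 13:30–13:45, 14:30–18:45.
Nikolai free within 08:30–20:30: 09:45–12:15, 14:30–20:30.
Sofia ∩ Hiro: 08:45–11:00, 14:30–15:15.
Sofia ∩ Hiro ∩ Liang: 14:30–15:15.
Sofia ∩ Hiro ∩ Liang ∩ Nikolai: 14:30–15:15.
Single common window of 45 minutes.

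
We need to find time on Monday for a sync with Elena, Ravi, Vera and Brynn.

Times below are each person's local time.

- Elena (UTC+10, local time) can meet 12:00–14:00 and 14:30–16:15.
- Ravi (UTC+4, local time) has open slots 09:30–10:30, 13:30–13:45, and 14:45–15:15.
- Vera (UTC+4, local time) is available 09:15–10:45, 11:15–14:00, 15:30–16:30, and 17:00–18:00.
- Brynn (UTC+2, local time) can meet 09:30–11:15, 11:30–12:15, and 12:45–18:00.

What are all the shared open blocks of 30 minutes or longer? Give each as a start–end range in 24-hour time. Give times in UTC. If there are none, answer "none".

Elena → UTC: 02:00–04:00, 04:30–06:15.
Ravi → UTC: 05:30–06:30, 09:30–09:45, 10:45–11:15.
Vera → UTC: 05:15–06:45, 07:15–10:00, 11:30–12:30, 13:00–14:00.
Brynn → UTC: 07:30–09:15, 09:30–10:15, 10:45–16:00.
Elena ∩ Ravi: 05:30–06:15.
Elena ∩ Ravi ∩ Vera: 05:30–06:15.
Elena ∩ Ravi ∩ Vera ∩ Brynn: (none).
Windows ≥ 30 min: (none).

none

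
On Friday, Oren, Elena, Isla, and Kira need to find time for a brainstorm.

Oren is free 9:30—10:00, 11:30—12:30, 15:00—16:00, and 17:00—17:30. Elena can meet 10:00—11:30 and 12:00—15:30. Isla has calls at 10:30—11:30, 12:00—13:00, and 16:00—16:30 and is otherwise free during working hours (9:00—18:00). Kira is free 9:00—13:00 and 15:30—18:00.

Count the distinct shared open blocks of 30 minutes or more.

0

Isla free within 09:00–18:00: 09:00–10:30, 11:30–12:00, 13:00–16:00, 16:30–18:00.
Oren ∩ Elena: 12:00–12:30, 15:00–15:30.
Oren ∩ Elena ∩ Isla: 15:00–15:30.
Oren ∩ Elena ∩ Isla ∩ Kira: (none).
Windows ≥ 30 min: (none).
That's 0 windows.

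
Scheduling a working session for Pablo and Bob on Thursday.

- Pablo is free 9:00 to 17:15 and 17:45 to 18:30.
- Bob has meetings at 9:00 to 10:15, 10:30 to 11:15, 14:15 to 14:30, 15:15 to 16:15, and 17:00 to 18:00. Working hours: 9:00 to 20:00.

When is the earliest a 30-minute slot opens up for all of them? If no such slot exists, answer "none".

Bob free within 09:00–20:00: 10:15–10:30, 11:15–14:15, 14:30–15:15, 16:15–17:00, 18:00–20:00.
Pablo ∩ Bob: 10:15–10:30, 11:15–14:15, 14:30–15:15, 16:15–17:00, 18:00–18:30.
Windows ≥ 30 min: 11:15–14:15, 14:30–15:15, 16:15–17:00, 18:00–18:30.
Earliest such window starts at 11:15.

11:15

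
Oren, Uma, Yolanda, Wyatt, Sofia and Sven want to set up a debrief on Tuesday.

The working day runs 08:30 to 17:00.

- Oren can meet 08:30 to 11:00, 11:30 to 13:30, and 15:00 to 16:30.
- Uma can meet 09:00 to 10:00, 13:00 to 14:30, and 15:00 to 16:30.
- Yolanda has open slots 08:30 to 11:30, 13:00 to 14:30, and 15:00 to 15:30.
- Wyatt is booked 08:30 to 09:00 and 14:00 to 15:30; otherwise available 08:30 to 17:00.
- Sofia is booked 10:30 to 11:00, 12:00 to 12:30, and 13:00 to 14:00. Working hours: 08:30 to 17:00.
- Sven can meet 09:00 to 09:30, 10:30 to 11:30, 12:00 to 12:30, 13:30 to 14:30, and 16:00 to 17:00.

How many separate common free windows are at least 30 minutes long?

1

Wyatt free within 08:30–17:00: 09:00–14:00, 15:30–17:00.
Sofia free within 08:30–17:00: 08:30–10:30, 11:00–12:00, 12:30–13:00, 14:00–17:00.
Oren ∩ Uma: 09:00–10:00, 13:00–13:30, 15:00–16:30.
Oren ∩ Uma ∩ Yolanda: 09:00–10:00, 13:00–13:30, 15:00–15:30.
Oren ∩ Uma ∩ Yolanda ∩ Wyatt: 09:00–10:00, 13:00–13:30.
Oren ∩ Uma ∩ Yolanda ∩ Wyatt ∩ Sofia: 09:00–10:00.
Oren ∩ Uma ∩ Yolanda ∩ Wyatt ∩ Sofia ∩ Sven: 09:00–09:30.
Windows ≥ 30 min: 09:00–09:30.
That's 1 window.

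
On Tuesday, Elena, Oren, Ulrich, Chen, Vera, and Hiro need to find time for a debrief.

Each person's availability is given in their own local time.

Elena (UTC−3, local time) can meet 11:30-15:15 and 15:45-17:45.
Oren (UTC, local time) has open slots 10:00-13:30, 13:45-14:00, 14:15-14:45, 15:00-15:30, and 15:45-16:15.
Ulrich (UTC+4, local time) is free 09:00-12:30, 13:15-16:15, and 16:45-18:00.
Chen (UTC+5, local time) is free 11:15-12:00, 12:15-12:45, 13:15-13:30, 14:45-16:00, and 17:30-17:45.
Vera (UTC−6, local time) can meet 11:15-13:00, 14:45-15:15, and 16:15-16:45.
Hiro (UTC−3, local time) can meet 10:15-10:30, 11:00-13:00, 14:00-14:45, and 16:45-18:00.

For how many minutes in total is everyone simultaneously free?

Elena → UTC: 14:30–18:15, 18:45–20:45.
Oren → UTC: 10:00–13:30, 13:45–14:00, 14:15–14:45, 15:00–15:30, 15:45–16:15.
Ulrich → UTC: 05:00–08:30, 09:15–12:15, 12:45–14:00.
Chen → UTC: 06:15–07:00, 07:15–07:45, 08:15–08:30, 09:45–11:00, 12:30–12:45.
Vera → UTC: 17:15–19:00, 20:45–21:15, 22:15–22:45.
Hiro → UTC: 13:15–13:30, 14:00–16:00, 17:00–17:45, 19:45–21:00.
Elena ∩ Oren: 14:30–14:45, 15:00–15:30, 15:45–16:15.
Elena ∩ Oren ∩ Ulrich: (none).
Elena ∩ Oren ∩ Ulrich ∩ Chen: (none).
Elena ∩ Oren ∩ Ulrich ∩ Chen ∩ Vera: (none).
Elena ∩ Oren ∩ Ulrich ∩ Chen ∩ Vera ∩ Hiro: (none).
Total common minutes: 0.

0 minutes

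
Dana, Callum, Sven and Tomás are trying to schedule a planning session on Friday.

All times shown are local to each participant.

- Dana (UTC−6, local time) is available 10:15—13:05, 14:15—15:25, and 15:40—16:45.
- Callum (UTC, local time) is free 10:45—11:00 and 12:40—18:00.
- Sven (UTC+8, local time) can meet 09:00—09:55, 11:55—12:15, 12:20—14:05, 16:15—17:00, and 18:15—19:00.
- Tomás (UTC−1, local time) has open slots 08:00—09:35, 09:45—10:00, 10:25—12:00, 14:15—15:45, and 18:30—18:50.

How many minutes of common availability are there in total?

0 minutes

Dana → UTC: 16:15–19:05, 20:15–21:25, 21:40–22:45.
Callum → UTC: 10:45–11:00, 12:40–18:00.
Sven → UTC: 01:00–01:55, 03:55–04:15, 04:20–06:05, 08:15–09:00, 10:15–11:00.
Tomás → UTC: 09:00–10:35, 10:45–11:00, 11:25–13:00, 15:15–16:45, 19:30–19:50.
Dana ∩ Callum: 16:15–18:00.
Dana ∩ Callum ∩ Sven: (none).
Dana ∩ Callum ∩ Sven ∩ Tomás: (none).
Total common minutes: 0.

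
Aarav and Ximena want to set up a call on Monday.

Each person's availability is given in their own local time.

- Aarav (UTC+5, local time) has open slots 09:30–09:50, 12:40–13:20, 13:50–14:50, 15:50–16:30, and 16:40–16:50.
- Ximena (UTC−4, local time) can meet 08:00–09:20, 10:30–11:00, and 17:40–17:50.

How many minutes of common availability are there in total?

0 minutes

Aarav → UTC: 04:30–04:50, 07:40–08:20, 08:50–09:50, 10:50–11:30, 11:40–11:50.
Ximena → UTC: 12:00–13:20, 14:30–15:00, 21:40–21:50.
Aarav ∩ Ximena: (none).
Total common minutes: 0.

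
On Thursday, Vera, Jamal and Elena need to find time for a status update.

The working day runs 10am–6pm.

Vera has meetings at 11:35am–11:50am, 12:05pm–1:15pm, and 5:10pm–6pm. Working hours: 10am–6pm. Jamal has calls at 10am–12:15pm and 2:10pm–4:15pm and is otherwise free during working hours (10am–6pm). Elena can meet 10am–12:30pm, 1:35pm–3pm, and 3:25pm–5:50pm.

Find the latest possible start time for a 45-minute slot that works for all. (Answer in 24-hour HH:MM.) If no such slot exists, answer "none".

16:25

Vera free within 10:00–18:00: 10:00–11:35, 11:50–12:05, 13:15–17:10.
Jamal free within 10:00–18:00: 12:15–14:10, 16:15–18:00.
Vera ∩ Jamal: 13:15–14:10, 16:15–17:10.
Vera ∩ Jamal ∩ Elena: 13:35–14:10, 16:15–17:10.
Windows ≥ 45 min: 16:15–17:10.
Latest start in the last window 16:15–17:10 is 17:10 − 45 min = 16:25.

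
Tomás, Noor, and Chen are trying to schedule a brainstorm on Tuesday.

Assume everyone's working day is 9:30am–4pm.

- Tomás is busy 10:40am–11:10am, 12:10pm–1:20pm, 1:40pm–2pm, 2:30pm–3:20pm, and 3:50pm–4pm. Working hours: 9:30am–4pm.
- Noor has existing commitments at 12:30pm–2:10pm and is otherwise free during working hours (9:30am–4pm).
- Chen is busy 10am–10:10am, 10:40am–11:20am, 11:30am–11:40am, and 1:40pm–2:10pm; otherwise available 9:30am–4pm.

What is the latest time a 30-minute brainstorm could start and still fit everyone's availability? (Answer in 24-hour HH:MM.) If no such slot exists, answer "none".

15:20

Tomás free within 09:30–16:00: 09:30–10:40, 11:10–12:10, 13:20–13:40, 14:00–14:30, 15:20–15:50.
Noor free within 09:30–16:00: 09:30–12:30, 14:10–16:00.
Chen free within 09:30–16:00: 09:30–10:00, 10:10–10:40, 11:20–11:30, 11:40–13:40, 14:10–16:00.
Tomás ∩ Noor: 09:30–10:40, 11:10–12:10, 14:10–14:30, 15:20–15:50.
Tomás ∩ Noor ∩ Chen: 09:30–10:00, 10:10–10:40, 11:20–11:30, 11:40–12:10, 14:10–14:30, 15:20–15:50.
Windows ≥ 30 min: 09:30–10:00, 10:10–10:40, 11:40–12:10, 15:20–15:50.
Latest start in the last window 15:20–15:50 is 15:50 − 30 min = 15:20.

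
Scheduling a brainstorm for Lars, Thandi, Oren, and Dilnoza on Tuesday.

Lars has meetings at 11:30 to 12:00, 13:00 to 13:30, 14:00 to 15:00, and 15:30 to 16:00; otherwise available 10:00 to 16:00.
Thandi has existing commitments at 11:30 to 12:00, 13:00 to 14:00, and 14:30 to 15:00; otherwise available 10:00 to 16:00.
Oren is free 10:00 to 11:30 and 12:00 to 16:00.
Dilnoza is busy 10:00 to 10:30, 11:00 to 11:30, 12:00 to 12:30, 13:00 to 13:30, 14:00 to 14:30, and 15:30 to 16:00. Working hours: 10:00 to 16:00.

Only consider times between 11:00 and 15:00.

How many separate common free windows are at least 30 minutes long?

Lars free within 10:00–16:00: 10:00–11:30, 12:00–13:00, 13:30–14:00, 15:00–15:30.
Thandi free within 10:00–16:00: 10:00–11:30, 12:00–13:00, 14:00–14:30, 15:00–16:00.
Dilnoza free within 10:00–16:00: 10:30–11:00, 11:30–12:00, 12:30–13:00, 13:30–14:00, 14:30–15:30.
Lars ∩ Thandi: 10:00–11:30, 12:00–13:00, 15:00–15:30.
Lars ∩ Thandi ∩ Oren: 10:00–11:30, 12:00–13:00, 15:00–15:30.
Lars ∩ Thandi ∩ Oren ∩ Dilnoza: 10:30–11:00, 12:30–13:00, 15:00–15:30.
Restricted to 11:00–15:00: 12:30–13:00.
Windows ≥ 30 min: 12:30–13:00.
That's 1 window.

1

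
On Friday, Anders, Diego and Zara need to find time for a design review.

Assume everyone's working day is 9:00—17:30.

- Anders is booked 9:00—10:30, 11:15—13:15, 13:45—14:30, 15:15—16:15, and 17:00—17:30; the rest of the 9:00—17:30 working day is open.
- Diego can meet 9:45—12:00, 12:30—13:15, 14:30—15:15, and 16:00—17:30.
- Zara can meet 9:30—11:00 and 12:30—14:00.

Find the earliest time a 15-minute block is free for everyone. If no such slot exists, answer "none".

10:30

Anders free within 09:00–17:30: 10:30–11:15, 13:15–13:45, 14:30–15:15, 16:15–17:00.
Anders ∩ Diego: 10:30–11:15, 14:30–15:15, 16:15–17:00.
Anders ∩ Diego ∩ Zara: 10:30–11:00.
Windows ≥ 15 min: 10:30–11:00.
Earliest such window starts at 10:30.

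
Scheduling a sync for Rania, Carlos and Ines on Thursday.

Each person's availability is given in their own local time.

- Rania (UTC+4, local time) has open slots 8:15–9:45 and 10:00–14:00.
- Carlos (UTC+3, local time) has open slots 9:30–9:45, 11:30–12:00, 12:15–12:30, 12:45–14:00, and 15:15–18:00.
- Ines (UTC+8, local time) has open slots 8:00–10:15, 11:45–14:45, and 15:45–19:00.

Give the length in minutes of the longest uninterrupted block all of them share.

30 minutes

Rania → UTC: 04:15–05:45, 06:00–10:00.
Carlos → UTC: 06:30–06:45, 08:30–09:00, 09:15–09:30, 09:45–11:00, 12:15–15:00.
Ines → UTC: 00:00–02:15, 03:45–06:45, 07:45–11:00.
Rania ∩ Carlos: 06:30–06:45, 08:30–09:00, 09:15–09:30, 09:45–10:00.
Rania ∩ Carlos ∩ Ines: 06:30–06:45, 08:30–09:00, 09:15–09:30, 09:45–10:00.
Common window lengths: 15, 30, 15, 15 min; longest is 30.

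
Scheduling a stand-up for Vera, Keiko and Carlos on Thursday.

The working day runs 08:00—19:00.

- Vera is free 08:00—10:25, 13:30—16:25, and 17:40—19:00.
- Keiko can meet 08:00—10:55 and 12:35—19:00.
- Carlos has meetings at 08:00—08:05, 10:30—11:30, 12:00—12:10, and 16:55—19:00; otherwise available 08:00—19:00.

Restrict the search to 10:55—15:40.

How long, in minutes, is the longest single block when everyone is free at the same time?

Carlos free within 08:00–19:00: 08:05–10:30, 11:30–12:00, 12:10–16:55.
Vera ∩ Keiko: 08:00–10:25, 13:30–16:25, 17:40–19:00.
Vera ∩ Keiko ∩ Carlos: 08:05–10:25, 13:30–16:25.
Restricted to 10:55–15:40: 13:30–15:40.
Single common window of 130 minutes.

130 minutes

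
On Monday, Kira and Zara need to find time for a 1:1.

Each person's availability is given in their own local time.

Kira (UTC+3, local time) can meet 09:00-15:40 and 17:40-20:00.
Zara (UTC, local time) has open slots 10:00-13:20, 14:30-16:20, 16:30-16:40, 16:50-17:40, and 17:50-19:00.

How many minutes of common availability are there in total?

280 minutes

Kira → UTC: 06:00–12:40, 14:40–17:00.
Zara → UTC: 10:00–13:20, 14:30–16:20, 16:30–16:40, 16:50–17:40, 17:50–19:00.
Kira ∩ Zara: 10:00–12:40, 14:40–16:20, 16:30–16:40, 16:50–17:00.
Total common minutes: 160 + 100 + 10 + 10 = 280.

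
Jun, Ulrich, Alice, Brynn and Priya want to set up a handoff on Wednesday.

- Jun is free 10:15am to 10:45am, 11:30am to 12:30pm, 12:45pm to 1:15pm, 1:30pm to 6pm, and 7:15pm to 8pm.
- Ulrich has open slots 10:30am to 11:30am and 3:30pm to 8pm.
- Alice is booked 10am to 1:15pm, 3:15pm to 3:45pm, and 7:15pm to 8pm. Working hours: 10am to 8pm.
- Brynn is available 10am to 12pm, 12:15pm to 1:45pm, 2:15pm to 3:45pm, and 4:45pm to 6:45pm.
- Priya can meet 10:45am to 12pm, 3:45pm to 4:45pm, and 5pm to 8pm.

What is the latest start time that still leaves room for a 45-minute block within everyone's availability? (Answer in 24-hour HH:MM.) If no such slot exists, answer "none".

17:15

Alice free within 10:00–20:00: 13:15–15:15, 15:45–19:15.
Jun ∩ Ulrich: 10:30–10:45, 15:30–18:00, 19:15–20:00.
Jun ∩ Ulrich ∩ Alice: 15:45–18:00.
Jun ∩ Ulrich ∩ Alice ∩ Brynn: 16:45–18:00.
Jun ∩ Ulrich ∩ Alice ∩ Brynn ∩ Priya: 17:00–18:00.
Windows ≥ 45 min: 17:00–18:00.
Latest start in the last window 17:00–18:00 is 18:00 − 45 min = 17:15.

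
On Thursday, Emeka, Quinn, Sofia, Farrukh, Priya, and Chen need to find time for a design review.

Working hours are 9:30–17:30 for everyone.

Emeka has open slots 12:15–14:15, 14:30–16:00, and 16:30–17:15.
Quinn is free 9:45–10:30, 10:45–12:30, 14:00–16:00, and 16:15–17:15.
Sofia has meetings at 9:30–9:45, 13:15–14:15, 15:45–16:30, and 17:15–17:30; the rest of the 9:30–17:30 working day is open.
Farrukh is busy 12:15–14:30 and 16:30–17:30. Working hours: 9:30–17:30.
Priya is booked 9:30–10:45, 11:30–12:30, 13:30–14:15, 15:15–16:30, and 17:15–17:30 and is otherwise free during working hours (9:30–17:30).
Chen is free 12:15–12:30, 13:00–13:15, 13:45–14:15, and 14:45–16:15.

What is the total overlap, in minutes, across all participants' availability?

30 minutes

Sofia free within 09:30–17:30: 09:45–13:15, 14:15–15:45, 16:30–17:15.
Farrukh free within 09:30–17:30: 09:30–12:15, 14:30–16:30.
Priya free within 09:30–17:30: 10:45–11:30, 12:30–13:30, 14:15–15:15, 16:30–17:15.
Emeka ∩ Quinn: 12:15–12:30, 14:00–14:15, 14:30–16:00, 16:30–17:15.
Emeka ∩ Quinn ∩ Sofia: 12:15–12:30, 14:30–15:45, 16:30–17:15.
Emeka ∩ Quinn ∩ Sofia ∩ Farrukh: 14:30–15:45.
Emeka ∩ Quinn ∩ Sofia ∩ Farrukh ∩ Priya: 14:30–15:15.
Emeka ∩ Quinn ∩ Sofia ∩ Farrukh ∩ Priya ∩ Chen: 14:45–15:15.
Total common minutes: 30.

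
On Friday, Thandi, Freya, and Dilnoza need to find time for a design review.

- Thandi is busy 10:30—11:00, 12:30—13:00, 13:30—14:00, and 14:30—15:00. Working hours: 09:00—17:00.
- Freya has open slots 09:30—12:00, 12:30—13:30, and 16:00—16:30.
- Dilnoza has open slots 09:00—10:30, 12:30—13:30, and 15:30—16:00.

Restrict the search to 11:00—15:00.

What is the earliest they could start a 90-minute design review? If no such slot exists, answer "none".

none

Thandi free within 09:00–17:00: 09:00–10:30, 11:00–12:30, 13:00–13:30, 14:00–14:30, 15:00–17:00.
Thandi ∩ Freya: 09:30–10:30, 11:00–12:00, 13:00–13:30, 16:00–16:30.
Thandi ∩ Freya ∩ Dilnoza: 09:30–10:30, 13:00–13:30.
Restricted to 11:00–15:00: 13:00–13:30.
Windows ≥ 90 min: (none).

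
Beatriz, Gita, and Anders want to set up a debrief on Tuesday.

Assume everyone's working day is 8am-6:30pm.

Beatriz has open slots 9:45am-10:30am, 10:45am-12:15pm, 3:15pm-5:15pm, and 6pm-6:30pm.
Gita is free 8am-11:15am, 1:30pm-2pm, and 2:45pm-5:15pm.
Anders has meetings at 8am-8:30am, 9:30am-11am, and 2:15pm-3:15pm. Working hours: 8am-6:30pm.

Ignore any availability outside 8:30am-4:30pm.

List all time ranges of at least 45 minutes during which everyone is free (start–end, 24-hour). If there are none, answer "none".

Anders free within 08:00–18:30: 08:30–09:30, 11:00–14:15, 15:15–18:30.
Beatriz ∩ Gita: 09:45–10:30, 10:45–11:15, 15:15–17:15.
Beatriz ∩ Gita ∩ Anders: 11:00–11:15, 15:15–17:15.
Restricted to 08:30–16:30: 11:00–11:15, 15:15–16:30.
Windows ≥ 45 min: 15:15–16:30.

15:15–16:30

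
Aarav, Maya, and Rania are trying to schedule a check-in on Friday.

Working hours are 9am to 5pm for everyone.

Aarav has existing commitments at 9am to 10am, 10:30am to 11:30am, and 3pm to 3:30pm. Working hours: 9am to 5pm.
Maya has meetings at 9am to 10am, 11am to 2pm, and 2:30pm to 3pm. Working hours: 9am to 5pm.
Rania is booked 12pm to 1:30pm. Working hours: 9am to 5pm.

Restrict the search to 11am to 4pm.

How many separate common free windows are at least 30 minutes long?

2

Aarav free within 09:00–17:00: 10:00–10:30, 11:30–15:00, 15:30–17:00.
Maya free within 09:00–17:00: 10:00–11:00, 14:00–14:30, 15:00–17:00.
Rania free within 09:00–17:00: 09:00–12:00, 13:30–17:00.
Aarav ∩ Maya: 10:00–10:30, 14:00–14:30, 15:30–17:00.
Aarav ∩ Maya ∩ Rania: 10:00–10:30, 14:00–14:30, 15:30–17:00.
Restricted to 11:00–16:00: 14:00–14:30, 15:30–16:00.
Windows ≥ 30 min: 14:00–14:30, 15:30–16:00.
That's 2 windows.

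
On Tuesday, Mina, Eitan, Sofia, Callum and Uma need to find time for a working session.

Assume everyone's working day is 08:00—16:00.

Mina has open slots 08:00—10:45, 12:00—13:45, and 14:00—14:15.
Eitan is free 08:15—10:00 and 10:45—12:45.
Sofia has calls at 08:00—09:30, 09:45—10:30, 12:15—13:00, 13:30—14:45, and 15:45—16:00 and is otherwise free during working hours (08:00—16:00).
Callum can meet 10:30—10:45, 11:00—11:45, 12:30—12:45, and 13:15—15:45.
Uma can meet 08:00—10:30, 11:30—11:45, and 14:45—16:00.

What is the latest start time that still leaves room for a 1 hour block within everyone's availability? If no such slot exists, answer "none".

Sofia free within 08:00–16:00: 09:30–09:45, 10:30–12:15, 13:00–13:30, 14:45–15:45.
Mina ∩ Eitan: 08:15–10:00, 12:00–12:45.
Mina ∩ Eitan ∩ Sofia: 09:30–09:45, 12:00–12:15.
Mina ∩ Eitan ∩ Sofia ∩ Callum: (none).
Mina ∩ Eitan ∩ Sofia ∩ Callum ∩ Uma: (none).
Windows ≥ 60 min: (none).

none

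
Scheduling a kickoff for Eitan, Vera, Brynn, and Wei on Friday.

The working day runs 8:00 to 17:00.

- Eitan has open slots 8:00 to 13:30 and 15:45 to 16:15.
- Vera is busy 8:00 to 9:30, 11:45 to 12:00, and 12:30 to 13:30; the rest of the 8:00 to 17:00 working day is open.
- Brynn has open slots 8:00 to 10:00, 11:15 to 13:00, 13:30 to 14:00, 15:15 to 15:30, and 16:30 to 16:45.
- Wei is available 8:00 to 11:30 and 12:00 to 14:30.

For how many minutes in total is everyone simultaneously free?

Vera free within 08:00–17:00: 09:30–11:45, 12:00–12:30, 13:30–17:00.
Eitan ∩ Vera: 09:30–11:45, 12:00–12:30, 15:45–16:15.
Eitan ∩ Vera ∩ Brynn: 09:30–10:00, 11:15–11:45, 12:00–12:30.
Eitan ∩ Vera ∩ Brynn ∩ Wei: 09:30–10:00, 11:15–11:30, 12:00–12:30.
Total common minutes: 30 + 15 + 30 = 75.

75 minutes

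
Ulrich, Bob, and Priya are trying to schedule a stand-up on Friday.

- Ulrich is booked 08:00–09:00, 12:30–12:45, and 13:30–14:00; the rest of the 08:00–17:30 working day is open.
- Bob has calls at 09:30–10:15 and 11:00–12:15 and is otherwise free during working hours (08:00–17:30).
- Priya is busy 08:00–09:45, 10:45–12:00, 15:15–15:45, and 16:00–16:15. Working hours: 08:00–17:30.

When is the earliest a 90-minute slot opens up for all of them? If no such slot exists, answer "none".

none

Ulrich free within 08:00–17:30: 09:00–12:30, 12:45–13:30, 14:00–17:30.
Bob free within 08:00–17:30: 08:00–09:30, 10:15–11:00, 12:15–17:30.
Priya free within 08:00–17:30: 09:45–10:45, 12:00–15:15, 15:45–16:00, 16:15–17:30.
Ulrich ∩ Bob: 09:00–09:30, 10:15–11:00, 12:15–12:30, 12:45–13:30, 14:00–17:30.
Ulrich ∩ Bob ∩ Priya: 10:15–10:45, 12:15–12:30, 12:45–13:30, 14:00–15:15, 15:45–16:00, 16:15–17:30.
Windows ≥ 90 min: (none).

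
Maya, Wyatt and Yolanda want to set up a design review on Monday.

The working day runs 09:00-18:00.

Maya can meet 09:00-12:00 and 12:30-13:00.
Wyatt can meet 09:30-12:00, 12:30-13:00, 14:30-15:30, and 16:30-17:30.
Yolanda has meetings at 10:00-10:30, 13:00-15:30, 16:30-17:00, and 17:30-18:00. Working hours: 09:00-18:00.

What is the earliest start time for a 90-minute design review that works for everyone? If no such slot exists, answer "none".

Yolanda free within 09:00–18:00: 09:00–10:00, 10:30–13:00, 15:30–16:30, 17:00–17:30.
Maya ∩ Wyatt: 09:30–12:00, 12:30–13:00.
Maya ∩ Wyatt ∩ Yolanda: 09:30–10:00, 10:30–12:00, 12:30–13:00.
Windows ≥ 90 min: 10:30–12:00.
Earliest such window starts at 10:30.

10:30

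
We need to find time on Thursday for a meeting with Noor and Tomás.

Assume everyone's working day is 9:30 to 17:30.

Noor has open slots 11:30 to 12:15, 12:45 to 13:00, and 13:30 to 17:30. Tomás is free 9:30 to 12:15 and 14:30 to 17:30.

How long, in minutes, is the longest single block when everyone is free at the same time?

180 minutes

Noor ∩ Tomás: 11:30–12:15, 14:30–17:30.
Common window lengths: 45, 180 min; longest is 180.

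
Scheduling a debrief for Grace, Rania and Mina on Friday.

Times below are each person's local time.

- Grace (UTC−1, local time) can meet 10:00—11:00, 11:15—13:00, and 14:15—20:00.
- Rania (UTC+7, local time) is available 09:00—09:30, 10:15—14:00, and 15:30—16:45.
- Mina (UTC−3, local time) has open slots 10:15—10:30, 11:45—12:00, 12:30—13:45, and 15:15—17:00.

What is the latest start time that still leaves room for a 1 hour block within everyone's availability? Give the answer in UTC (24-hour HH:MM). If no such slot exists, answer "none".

Grace → UTC: 11:00–12:00, 12:15–14:00, 15:15–21:00.
Rania → UTC: 02:00–02:30, 03:15–07:00, 08:30–09:45.
Mina → UTC: 13:15–13:30, 14:45–15:00, 15:30–16:45, 18:15–20:00.
Grace ∩ Rania: (none).
Grace ∩ Rania ∩ Mina: (none).
Windows ≥ 60 min: (none).

none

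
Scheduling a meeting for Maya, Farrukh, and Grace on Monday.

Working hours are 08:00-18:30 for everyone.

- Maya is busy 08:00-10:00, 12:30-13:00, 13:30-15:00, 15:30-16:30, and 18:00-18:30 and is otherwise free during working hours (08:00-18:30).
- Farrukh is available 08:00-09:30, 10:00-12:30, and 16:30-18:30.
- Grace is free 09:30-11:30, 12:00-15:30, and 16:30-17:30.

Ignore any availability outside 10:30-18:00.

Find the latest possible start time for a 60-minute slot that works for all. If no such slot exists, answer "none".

16:30

Maya free within 08:00–18:30: 10:00–12:30, 13:00–13:30, 15:00–15:30, 16:30–18:00.
Maya ∩ Farrukh: 10:00–12:30, 16:30–18:00.
Maya ∩ Farrukh ∩ Grace: 10:00–11:30, 12:00–12:30, 16:30–17:30.
Restricted to 10:30–18:00: 10:30–11:30, 12:00–12:30, 16:30–17:30.
Windows ≥ 60 min: 10:30–11:30, 16:30–17:30.
Latest start in the last window 16:30–17:30 is 17:30 − 60 min = 16:30.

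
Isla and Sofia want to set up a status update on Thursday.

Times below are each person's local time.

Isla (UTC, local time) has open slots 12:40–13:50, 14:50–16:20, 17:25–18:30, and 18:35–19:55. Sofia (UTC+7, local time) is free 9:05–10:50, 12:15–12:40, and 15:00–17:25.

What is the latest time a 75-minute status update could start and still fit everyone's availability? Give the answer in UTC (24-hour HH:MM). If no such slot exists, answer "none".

Isla → UTC: 12:40–13:50, 14:50–16:20, 17:25–18:30, 18:35–19:55.
Sofia → UTC: 02:05–03:50, 05:15–05:40, 08:00–10:25.
Isla ∩ Sofia: (none).
Windows ≥ 75 min: (none).

none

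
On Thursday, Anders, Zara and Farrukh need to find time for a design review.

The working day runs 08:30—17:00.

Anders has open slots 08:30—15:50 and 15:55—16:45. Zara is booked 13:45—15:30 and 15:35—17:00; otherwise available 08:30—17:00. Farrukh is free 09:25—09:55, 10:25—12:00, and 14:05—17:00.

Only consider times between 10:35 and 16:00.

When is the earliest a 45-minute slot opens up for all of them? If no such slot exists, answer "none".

Zara free within 08:30–17:00: 08:30–13:45, 15:30–15:35.
Anders ∩ Zara: 08:30–13:45, 15:30–15:35.
Anders ∩ Zara ∩ Farrukh: 09:25–09:55, 10:25–12:00, 15:30–15:35.
Restricted to 10:35–16:00: 10:35–12:00, 15:30–15:35.
Windows ≥ 45 min: 10:35–12:00.
Earliest such window starts at 10:35.

10:35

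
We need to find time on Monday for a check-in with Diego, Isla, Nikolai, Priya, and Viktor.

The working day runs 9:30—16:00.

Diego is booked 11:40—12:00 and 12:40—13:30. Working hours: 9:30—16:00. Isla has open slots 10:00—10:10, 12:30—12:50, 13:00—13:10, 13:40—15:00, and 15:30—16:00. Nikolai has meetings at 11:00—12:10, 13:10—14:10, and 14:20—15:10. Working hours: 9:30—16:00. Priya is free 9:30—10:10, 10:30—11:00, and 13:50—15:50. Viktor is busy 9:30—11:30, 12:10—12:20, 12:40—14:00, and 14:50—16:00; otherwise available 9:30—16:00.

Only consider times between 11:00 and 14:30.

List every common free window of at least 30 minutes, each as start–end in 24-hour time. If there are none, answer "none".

none

Diego free within 09:30–16:00: 09:30–11:40, 12:00–12:40, 13:30–16:00.
Nikolai free within 09:30–16:00: 09:30–11:00, 12:10–13:10, 14:10–14:20, 15:10–16:00.
Viktor free within 09:30–16:00: 11:30–12:10, 12:20–12:40, 14:00–14:50.
Diego ∩ Isla: 10:00–10:10, 12:30–12:40, 13:40–15:00, 15:30–16:00.
Diego ∩ Isla ∩ Nikolai: 10:00–10:10, 12:30–12:40, 14:10–14:20, 15:30–16:00.
Diego ∩ Isla ∩ Nikolai ∩ Priya: 10:00–10:10, 14:10–14:20, 15:30–15:50.
Diego ∩ Isla ∩ Nikolai ∩ Priya ∩ Viktor: 14:10–14:20.
Restricted to 11:00–14:30: 14:10–14:20.
Windows ≥ 30 min: (none).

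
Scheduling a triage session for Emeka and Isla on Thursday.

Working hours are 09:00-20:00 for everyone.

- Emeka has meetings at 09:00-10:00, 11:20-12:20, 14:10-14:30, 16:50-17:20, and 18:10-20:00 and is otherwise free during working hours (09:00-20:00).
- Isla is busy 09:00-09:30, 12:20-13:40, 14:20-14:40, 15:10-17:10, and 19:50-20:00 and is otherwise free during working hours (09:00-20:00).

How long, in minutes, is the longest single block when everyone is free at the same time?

Emeka free within 09:00–20:00: 10:00–11:20, 12:20–14:10, 14:30–16:50, 17:20–18:10.
Isla free within 09:00–20:00: 09:30–12:20, 13:40–14:20, 14:40–15:10, 17:10–19:50.
Emeka ∩ Isla: 10:00–11:20, 13:40–14:10, 14:40–15:10, 17:20–18:10.
Common window lengths: 80, 30, 30, 50 min; longest is 80.

80 minutes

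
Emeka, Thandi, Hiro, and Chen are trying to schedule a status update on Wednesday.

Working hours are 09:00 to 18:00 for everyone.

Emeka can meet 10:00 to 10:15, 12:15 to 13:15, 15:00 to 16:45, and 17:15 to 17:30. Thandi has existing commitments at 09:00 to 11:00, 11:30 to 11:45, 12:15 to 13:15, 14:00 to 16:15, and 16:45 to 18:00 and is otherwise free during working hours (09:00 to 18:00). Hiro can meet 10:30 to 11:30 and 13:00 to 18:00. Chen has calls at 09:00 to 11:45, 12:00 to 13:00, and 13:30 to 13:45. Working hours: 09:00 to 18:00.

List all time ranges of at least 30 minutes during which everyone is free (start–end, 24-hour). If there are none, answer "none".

16:15–16:45

Thandi free within 09:00–18:00: 11:00–11:30, 11:45–12:15, 13:15–14:00, 16:15–16:45.
Chen free within 09:00–18:00: 11:45–12:00, 13:00–13:30, 13:45–18:00.
Emeka ∩ Thandi: 16:15–16:45.
Emeka ∩ Thandi ∩ Hiro: 16:15–16:45.
Emeka ∩ Thandi ∩ Hiro ∩ Chen: 16:15–16:45.
Windows ≥ 30 min: 16:15–16:45.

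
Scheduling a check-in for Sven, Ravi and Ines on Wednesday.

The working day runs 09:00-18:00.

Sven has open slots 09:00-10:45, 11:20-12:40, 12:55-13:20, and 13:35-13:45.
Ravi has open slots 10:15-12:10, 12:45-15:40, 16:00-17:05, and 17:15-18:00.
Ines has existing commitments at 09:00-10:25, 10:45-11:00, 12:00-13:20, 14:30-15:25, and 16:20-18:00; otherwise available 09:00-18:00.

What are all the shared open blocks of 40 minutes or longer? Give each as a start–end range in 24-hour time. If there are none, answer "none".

Ines free within 09:00–18:00: 10:25–10:45, 11:00–12:00, 13:20–14:30, 15:25–16:20.
Sven ∩ Ravi: 10:15–10:45, 11:20–12:10, 12:55–13:20, 13:35–13:45.
Sven ∩ Ravi ∩ Ines: 10:25–10:45, 11:20–12:00, 13:35–13:45.
Windows ≥ 40 min: 11:20–12:00.

11:20–12:00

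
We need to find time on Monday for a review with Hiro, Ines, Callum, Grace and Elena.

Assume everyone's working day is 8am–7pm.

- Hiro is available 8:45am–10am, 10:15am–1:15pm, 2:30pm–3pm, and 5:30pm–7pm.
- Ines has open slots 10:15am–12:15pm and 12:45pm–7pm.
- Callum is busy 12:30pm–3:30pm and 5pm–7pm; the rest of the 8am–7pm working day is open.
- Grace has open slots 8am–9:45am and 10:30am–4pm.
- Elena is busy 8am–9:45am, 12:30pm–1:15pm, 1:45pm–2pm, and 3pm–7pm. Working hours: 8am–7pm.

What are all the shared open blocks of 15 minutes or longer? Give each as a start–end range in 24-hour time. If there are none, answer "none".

Callum free within 08:00–19:00: 08:00–12:30, 15:30–17:00.
Elena free within 08:00–19:00: 09:45–12:30, 13:15–13:45, 14:00–15:00.
Hiro ∩ Ines: 10:15–12:15, 12:45–13:15, 14:30–15:00, 17:30–19:00.
Hiro ∩ Ines ∩ Callum: 10:15–12:15.
Hiro ∩ Ines ∩ Callum ∩ Grace: 10:30–12:15.
Hiro ∩ Ines ∩ Callum ∩ Grace ∩ Elena: 10:30–12:15.
Windows ≥ 15 min: 10:30–12:15.

10:30–12:15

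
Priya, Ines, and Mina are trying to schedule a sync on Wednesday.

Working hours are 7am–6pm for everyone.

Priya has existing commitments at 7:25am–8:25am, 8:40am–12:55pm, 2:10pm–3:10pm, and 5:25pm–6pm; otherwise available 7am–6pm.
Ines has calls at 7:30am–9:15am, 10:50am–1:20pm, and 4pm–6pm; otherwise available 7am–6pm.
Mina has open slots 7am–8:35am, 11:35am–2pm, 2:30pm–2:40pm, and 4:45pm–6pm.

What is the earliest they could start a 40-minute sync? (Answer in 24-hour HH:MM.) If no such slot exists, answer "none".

13:20

Priya free within 07:00–18:00: 07:00–07:25, 08:25–08:40, 12:55–14:10, 15:10–17:25.
Ines free within 07:00–18:00: 07:00–07:30, 09:15–10:50, 13:20–16:00.
Priya ∩ Ines: 07:00–07:25, 13:20–14:10, 15:10–16:00.
Priya ∩ Ines ∩ Mina: 07:00–07:25, 13:20–14:00.
Windows ≥ 40 min: 13:20–14:00.
Earliest such window starts at 13:20.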